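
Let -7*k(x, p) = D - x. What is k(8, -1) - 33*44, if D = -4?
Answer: -10152/7 ≈ -1450.3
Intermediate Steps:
k(x, p) = 4/7 + x/7 (k(x, p) = -(-4 - x)/7 = 4/7 + x/7)
k(8, -1) - 33*44 = (4/7 + (⅐)*8) - 33*44 = (4/7 + 8/7) - 1452 = 12/7 - 1452 = -10152/7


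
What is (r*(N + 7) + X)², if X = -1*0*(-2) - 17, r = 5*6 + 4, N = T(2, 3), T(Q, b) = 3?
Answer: 104329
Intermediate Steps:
N = 3
r = 34 (r = 30 + 4 = 34)
X = -17 (X = 0*(-2) - 17 = 0 - 17 = -17)
(r*(N + 7) + X)² = (34*(3 + 7) - 17)² = (34*10 - 17)² = (340 - 17)² = 323² = 104329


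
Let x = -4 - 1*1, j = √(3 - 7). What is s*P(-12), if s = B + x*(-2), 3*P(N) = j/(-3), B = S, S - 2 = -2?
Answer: -20*I/9 ≈ -2.2222*I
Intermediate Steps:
j = 2*I (j = √(-4) = 2*I ≈ 2.0*I)
x = -5 (x = -4 - 1 = -5)
S = 0 (S = 2 - 2 = 0)
B = 0
P(N) = -2*I/9 (P(N) = ((2*I)/(-3))/3 = ((2*I)*(-⅓))/3 = (-2*I/3)/3 = -2*I/9)
s = 10 (s = 0 - 5*(-2) = 0 + 10 = 10)
s*P(-12) = 10*(-2*I/9) = -20*I/9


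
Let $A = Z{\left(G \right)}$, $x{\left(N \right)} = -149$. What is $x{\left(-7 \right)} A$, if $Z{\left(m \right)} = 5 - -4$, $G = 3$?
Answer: $-1341$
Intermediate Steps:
$Z{\left(m \right)} = 9$ ($Z{\left(m \right)} = 5 + 4 = 9$)
$A = 9$
$x{\left(-7 \right)} A = \left(-149\right) 9 = -1341$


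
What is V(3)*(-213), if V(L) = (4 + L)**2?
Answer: -10437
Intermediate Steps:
V(3)*(-213) = (4 + 3)**2*(-213) = 7**2*(-213) = 49*(-213) = -10437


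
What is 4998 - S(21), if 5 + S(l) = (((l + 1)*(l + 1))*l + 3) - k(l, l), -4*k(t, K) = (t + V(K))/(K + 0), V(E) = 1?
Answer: -216899/42 ≈ -5164.3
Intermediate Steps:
k(t, K) = -(1 + t)/(4*K) (k(t, K) = -(t + 1)/(4*(K + 0)) = -(1 + t)/(4*K))
S(l) = -2 + l*(1 + l)² - (-1 - l)/(4*l) (S(l) = -5 + ((((l + 1)*(l + 1))*l + 3) - (-1 - l)/(4*l)) = -5 + ((((1 + l)*(1 + l))*l + 3) - (-1 - l)/(4*l)) = -5 + (((1 + l)²*l + 3) - (-1 - l)/(4*l)) = -5 + ((l*(1 + l)² + 3) - (-1 - l)/(4*l)) = -5 + ((3 + l*(1 + l)²) - (-1 - l)/(4*l)) = -5 + (3 + l*(1 + l)² - (-1 - l)/(4*l)) = -2 + l*(1 + l)² - (-1 - l)/(4*l))
4998 - S(21) = 4998 - (-7/4 + (¼)/21 + 21*(1 + 21)²) = 4998 - (-7/4 + (¼)*(1/21) + 21*22²) = 4998 - (-7/4 + 1/84 + 21*484) = 4998 - (-7/4 + 1/84 + 10164) = 4998 - 1*426815/42 = 4998 - 426815/42 = -216899/42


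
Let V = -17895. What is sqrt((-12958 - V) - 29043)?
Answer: I*sqrt(24106) ≈ 155.26*I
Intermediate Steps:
sqrt((-12958 - V) - 29043) = sqrt((-12958 - 1*(-17895)) - 29043) = sqrt((-12958 + 17895) - 29043) = sqrt(4937 - 29043) = sqrt(-24106) = I*sqrt(24106)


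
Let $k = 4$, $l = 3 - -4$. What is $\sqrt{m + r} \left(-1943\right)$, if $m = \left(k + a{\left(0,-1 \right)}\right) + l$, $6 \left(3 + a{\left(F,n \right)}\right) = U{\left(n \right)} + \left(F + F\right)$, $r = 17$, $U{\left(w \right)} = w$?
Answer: $- \frac{1943 \sqrt{894}}{6} \approx -9682.6$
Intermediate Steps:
$l = 7$ ($l = 3 + 4 = 7$)
$a{\left(F,n \right)} = -3 + \frac{F}{3} + \frac{n}{6}$ ($a{\left(F,n \right)} = -3 + \frac{n + \left(F + F\right)}{6} = -3 + \frac{n + 2 F}{6} = -3 + \left(\frac{F}{3} + \frac{n}{6}\right) = -3 + \frac{F}{3} + \frac{n}{6}$)
$m = \frac{47}{6}$ ($m = \left(4 + \left(-3 + \frac{1}{3} \cdot 0 + \frac{1}{6} \left(-1\right)\right)\right) + 7 = \left(4 - \frac{19}{6}\right) + 7 = \frac{5}{6} + 7 = \frac{47}{6} \approx 7.8333$)
$\sqrt{m + r} \left(-1943\right) = \sqrt{\frac{47}{6} + 17} \left(-1943\right) = \sqrt{\frac{149}{6}} \left(-1943\right) = \frac{\sqrt{894}}{6} \left(-1943\right) = - \frac{1943 \sqrt{894}}{6}$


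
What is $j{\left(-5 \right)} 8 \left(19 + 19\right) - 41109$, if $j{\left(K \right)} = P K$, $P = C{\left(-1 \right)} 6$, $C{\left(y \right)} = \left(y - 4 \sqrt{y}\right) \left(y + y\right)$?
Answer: $-59349 - 72960 i \approx -59349.0 - 72960.0 i$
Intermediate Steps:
$C{\left(y \right)} = 2 y \left(y - 4 \sqrt{y}\right)$ ($C{\left(y \right)} = \left(y - 4 \sqrt{y}\right) 2 y = 2 y \left(y - 4 \sqrt{y}\right)$)
$P = 12 + 48 i$ ($P = \left(- 8 \left(-1\right)^{\frac{3}{2}} + 2 \left(-1\right)^{2}\right) 6 = \left(- 8 \left(- i\right) + 2 \cdot 1\right) 6 = \left(8 i + 2\right) 6 = \left(2 + 8 i\right) 6 = 12 + 48 i \approx 12.0 + 48.0 i$)
$j{\left(K \right)} = K \left(12 + 48 i\right)$ ($j{\left(K \right)} = \left(12 + 48 i\right) K = K \left(12 + 48 i\right)$)
$j{\left(-5 \right)} 8 \left(19 + 19\right) - 41109 = - 5 \left(12 + 48 i\right) 8 \left(19 + 19\right) - 41109 = \left(-60 - 240 i\right) 8 \cdot 38 - 41109 = \left(-480 - 1920 i\right) 38 - 41109 = \left(-18240 - 72960 i\right) - 41109 = -59349 - 72960 i$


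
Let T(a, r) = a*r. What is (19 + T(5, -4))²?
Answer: 1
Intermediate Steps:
(19 + T(5, -4))² = (19 + 5*(-4))² = (19 - 20)² = (-1)² = 1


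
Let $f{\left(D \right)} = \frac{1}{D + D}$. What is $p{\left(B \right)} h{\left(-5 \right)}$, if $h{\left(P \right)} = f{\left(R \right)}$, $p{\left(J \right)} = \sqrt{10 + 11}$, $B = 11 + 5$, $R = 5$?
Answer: $\frac{\sqrt{21}}{10} \approx 0.45826$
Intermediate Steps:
$B = 16$
$p{\left(J \right)} = \sqrt{21}$
$f{\left(D \right)} = \frac{1}{2 D}$
$h{\left(P \right)} = \frac{1}{10}$ ($h{\left(P \right)} = \frac{1}{2 \cdot 5} = \frac{1}{2} \cdot \frac{1}{5} = \frac{1}{10}$)
$p{\left(B \right)} h{\left(-5 \right)} = \sqrt{21} \cdot \frac{1}{10} = \frac{\sqrt{21}}{10}$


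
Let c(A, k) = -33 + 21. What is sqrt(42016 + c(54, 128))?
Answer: 2*sqrt(10501) ≈ 204.95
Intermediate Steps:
c(A, k) = -12
sqrt(42016 + c(54, 128)) = sqrt(42016 - 12) = sqrt(42004) = 2*sqrt(10501)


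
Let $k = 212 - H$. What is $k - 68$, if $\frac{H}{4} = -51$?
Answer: $348$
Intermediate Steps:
$H = -204$ ($H = 4 \left(-51\right) = -204$)
$k = 416$ ($k = 212 - -204 = 212 + 204 = 416$)
$k - 68 = 416 - 68 = 348$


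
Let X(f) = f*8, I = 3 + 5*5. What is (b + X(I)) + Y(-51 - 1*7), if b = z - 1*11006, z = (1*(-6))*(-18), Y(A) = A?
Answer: -10732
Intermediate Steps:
z = 108 (z = -6*(-18) = 108)
I = 28 (I = 3 + 25 = 28)
X(f) = 8*f
b = -10898 (b = 108 - 1*11006 = 108 - 11006 = -10898)
(b + X(I)) + Y(-51 - 1*7) = (-10898 + 8*28) + (-51 - 1*7) = (-10898 + 224) + (-51 - 7) = -10674 - 58 = -10732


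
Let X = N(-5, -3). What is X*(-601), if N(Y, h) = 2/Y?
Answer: 1202/5 ≈ 240.40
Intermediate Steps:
X = -2/5 (X = 2/(-5) = 2*(-1/5) = -2/5 ≈ -0.40000)
X*(-601) = -2/5*(-601) = 1202/5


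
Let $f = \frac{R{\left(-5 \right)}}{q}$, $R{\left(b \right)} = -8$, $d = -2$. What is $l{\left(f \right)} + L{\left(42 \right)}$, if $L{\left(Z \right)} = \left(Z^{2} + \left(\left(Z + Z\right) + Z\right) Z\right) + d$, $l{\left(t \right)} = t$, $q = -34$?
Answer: $\frac{119922}{17} \approx 7054.2$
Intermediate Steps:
$f = \frac{4}{17}$ ($f = - \frac{8}{-34} = \left(-8\right) \left(- \frac{1}{34}\right) = \frac{4}{17} \approx 0.23529$)
$L{\left(Z \right)} = -2 + 4 Z^{2}$ ($L{\left(Z \right)} = \left(Z^{2} + \left(\left(Z + Z\right) + Z\right) Z\right) - 2 = \left(Z^{2} + \left(2 Z + Z\right) Z\right) - 2 = \left(Z^{2} + 3 Z Z\right) - 2 = \left(Z^{2} + 3 Z^{2}\right) - 2 = 4 Z^{2} - 2 = -2 + 4 Z^{2}$)
$l{\left(f \right)} + L{\left(42 \right)} = \frac{4}{17} - \left(2 - 4 \cdot 42^{2}\right) = \frac{4}{17} + \left(-2 + 4 \cdot 1764\right) = \frac{4}{17} + \left(-2 + 7056\right) = \frac{4}{17} + 7054 = \frac{119922}{17}$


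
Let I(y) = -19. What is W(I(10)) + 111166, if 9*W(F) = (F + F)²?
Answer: 1001938/9 ≈ 1.1133e+5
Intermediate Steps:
W(F) = 4*F²/9 (W(F) = (F + F)²/9 = (2*F)²/9 = (4*F²)/9 = 4*F²/9)
W(I(10)) + 111166 = (4/9)*(-19)² + 111166 = (4/9)*361 + 111166 = 1444/9 + 111166 = 1001938/9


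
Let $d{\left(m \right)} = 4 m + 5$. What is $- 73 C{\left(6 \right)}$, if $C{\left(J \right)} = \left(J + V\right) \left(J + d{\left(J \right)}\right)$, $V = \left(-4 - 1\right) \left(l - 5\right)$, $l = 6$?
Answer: $-2555$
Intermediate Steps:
$d{\left(m \right)} = 5 + 4 m$
$V = -5$ ($V = \left(-4 - 1\right) \left(6 - 5\right) = \left(-5\right) 1 = -5$)
$C{\left(J \right)} = \left(-5 + J\right) \left(5 + 5 J\right)$ ($C{\left(J \right)} = \left(J - 5\right) \left(J + \left(5 + 4 J\right)\right) = \left(-5 + J\right) \left(5 + 5 J\right)$)
$- 73 C{\left(6 \right)} = - 73 \left(-25 - 120 + 5 \cdot 6^{2}\right) = - 73 \left(-25 - 120 + 5 \cdot 36\right) = - 73 \left(-25 - 120 + 180\right) = \left(-73\right) 35 = -2555$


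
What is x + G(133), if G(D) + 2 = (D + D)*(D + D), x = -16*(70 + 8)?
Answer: 69506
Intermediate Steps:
x = -1248 (x = -16*78 = -1248)
G(D) = -2 + 4*D**2 (G(D) = -2 + (D + D)*(D + D) = -2 + (2*D)*(2*D) = -2 + 4*D**2)
x + G(133) = -1248 + (-2 + 4*133**2) = -1248 + (-2 + 4*17689) = -1248 + (-2 + 70756) = -1248 + 70754 = 69506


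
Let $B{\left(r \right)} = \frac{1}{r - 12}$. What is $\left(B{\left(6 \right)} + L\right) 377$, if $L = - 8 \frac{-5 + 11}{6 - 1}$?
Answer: $- \frac{110461}{30} \approx -3682.0$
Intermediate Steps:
$B{\left(r \right)} = \frac{1}{-12 + r}$
$L = - \frac{48}{5}$ ($L = - 8 \cdot \frac{6}{5} = - 8 \cdot 6 \cdot \frac{1}{5} = \left(-8\right) \frac{6}{5} = - \frac{48}{5} \approx -9.6$)
$\left(B{\left(6 \right)} + L\right) 377 = \left(\frac{1}{-12 + 6} - \frac{48}{5}\right) 377 = \left(\frac{1}{-6} - \frac{48}{5}\right) 377 = \left(- \frac{1}{6} - \frac{48}{5}\right) 377 = \left(- \frac{293}{30}\right) 377 = - \frac{110461}{30}$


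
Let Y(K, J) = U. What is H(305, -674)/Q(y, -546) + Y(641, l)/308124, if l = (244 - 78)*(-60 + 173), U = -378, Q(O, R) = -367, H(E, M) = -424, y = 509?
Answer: 2416775/2094102 ≈ 1.1541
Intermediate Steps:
l = 18758 (l = 166*113 = 18758)
Y(K, J) = -378
H(305, -674)/Q(y, -546) + Y(641, l)/308124 = -424/(-367) - 378/308124 = -424*(-1/367) - 378*1/308124 = 424/367 - 7/5706 = 2416775/2094102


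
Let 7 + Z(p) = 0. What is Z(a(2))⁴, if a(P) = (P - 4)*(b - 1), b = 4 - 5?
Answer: 2401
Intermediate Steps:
b = -1
a(P) = 8 - 2*P (a(P) = (P - 4)*(-1 - 1) = (-4 + P)*(-2) = 8 - 2*P)
Z(p) = -7 (Z(p) = -7 + 0 = -7)
Z(a(2))⁴ = (-7)⁴ = 2401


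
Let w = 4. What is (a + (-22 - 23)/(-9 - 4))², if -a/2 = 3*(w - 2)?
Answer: 12321/169 ≈ 72.905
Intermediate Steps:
a = -12 (a = -6*(4 - 2) = -6*2 = -2*6 = -12)
(a + (-22 - 23)/(-9 - 4))² = (-12 + (-22 - 23)/(-9 - 4))² = (-12 - 45/(-13))² = (-12 - 45*(-1/13))² = (-12 + 45/13)² = (-111/13)² = 12321/169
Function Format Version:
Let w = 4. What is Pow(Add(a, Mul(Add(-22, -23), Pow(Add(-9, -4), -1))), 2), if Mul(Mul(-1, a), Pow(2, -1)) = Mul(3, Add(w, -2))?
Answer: Rational(12321, 169) ≈ 72.905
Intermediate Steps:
a = -12 (a = Mul(-2, Mul(3, Add(4, -2))) = Mul(-2, Mul(3, 2)) = Mul(-2, 6) = -12)
Pow(Add(a, Mul(Add(-22, -23), Pow(Add(-9, -4), -1))), 2) = Pow(Add(-12, Mul(Add(-22, -23), Pow(Add(-9, -4), -1))), 2) = Pow(Add(-12, Mul(-45, Pow(-13, -1))), 2) = Pow(Add(-12, Mul(-45, Rational(-1, 13))), 2) = Pow(Add(-12, Rational(45, 13)), 2) = Pow(Rational(-111, 13), 2) = Rational(12321, 169)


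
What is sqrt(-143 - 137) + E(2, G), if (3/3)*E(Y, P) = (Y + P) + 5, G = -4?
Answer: 3 + 2*I*sqrt(70) ≈ 3.0 + 16.733*I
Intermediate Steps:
E(Y, P) = 5 + P + Y (E(Y, P) = (Y + P) + 5 = (P + Y) + 5 = 5 + P + Y)
sqrt(-143 - 137) + E(2, G) = sqrt(-143 - 137) + (5 - 4 + 2) = sqrt(-280) + 3 = 2*I*sqrt(70) + 3 = 3 + 2*I*sqrt(70)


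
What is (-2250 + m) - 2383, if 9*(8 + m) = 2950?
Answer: -38819/9 ≈ -4313.2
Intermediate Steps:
m = 2878/9 (m = -8 + (⅑)*2950 = -8 + 2950/9 = 2878/9 ≈ 319.78)
(-2250 + m) - 2383 = (-2250 + 2878/9) - 2383 = -17372/9 - 2383 = -38819/9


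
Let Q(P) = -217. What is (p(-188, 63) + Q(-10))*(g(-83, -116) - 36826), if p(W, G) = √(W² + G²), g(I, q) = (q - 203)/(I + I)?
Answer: 1326476949/166 - 6112797*√39313/166 ≈ 6.8953e+5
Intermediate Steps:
g(I, q) = (-203 + q)/(2*I) (g(I, q) = (-203 + q)/((2*I)) = (-203 + q)*(1/(2*I)) = (-203 + q)/(2*I))
p(W, G) = √(G² + W²)
(p(-188, 63) + Q(-10))*(g(-83, -116) - 36826) = (√(63² + (-188)²) - 217)*((½)*(-203 - 116)/(-83) - 36826) = (√(3969 + 35344) - 217)*((½)*(-1/83)*(-319) - 36826) = (√39313 - 217)*(319/166 - 36826) = (-217 + √39313)*(-6112797/166) = 1326476949/166 - 6112797*√39313/166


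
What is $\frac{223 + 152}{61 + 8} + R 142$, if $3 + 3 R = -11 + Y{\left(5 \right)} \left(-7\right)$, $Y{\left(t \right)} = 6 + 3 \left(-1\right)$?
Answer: $- \frac{113935}{69} \approx -1651.2$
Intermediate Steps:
$Y{\left(t \right)} = 3$ ($Y{\left(t \right)} = 6 - 3 = 3$)
$R = - \frac{35}{3}$ ($R = -1 + \frac{-11 + 3 \left(-7\right)}{3} = -1 + \frac{-11 - 21}{3} = -1 + \frac{1}{3} \left(-32\right) = -1 - \frac{32}{3} = - \frac{35}{3} \approx -11.667$)
$\frac{223 + 152}{61 + 8} + R 142 = \frac{223 + 152}{61 + 8} - \frac{4970}{3} = \frac{375}{69} - \frac{4970}{3} = 375 \cdot \frac{1}{69} - \frac{4970}{3} = \frac{125}{23} - \frac{4970}{3} = - \frac{113935}{69}$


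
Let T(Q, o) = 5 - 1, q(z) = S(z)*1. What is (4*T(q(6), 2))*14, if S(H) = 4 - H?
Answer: 224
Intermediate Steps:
q(z) = 4 - z (q(z) = (4 - z)*1 = 4 - z)
T(Q, o) = 4
(4*T(q(6), 2))*14 = (4*4)*14 = 16*14 = 224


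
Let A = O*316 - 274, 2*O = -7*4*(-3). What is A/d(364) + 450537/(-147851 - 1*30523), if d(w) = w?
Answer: 12824463/386477 ≈ 33.183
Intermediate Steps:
O = 42 (O = (-7*4*(-3))/2 = (-28*(-3))/2 = (½)*84 = 42)
A = 12998 (A = 42*316 - 274 = 13272 - 274 = 12998)
A/d(364) + 450537/(-147851 - 1*30523) = 12998/364 + 450537/(-147851 - 1*30523) = 12998*(1/364) + 450537/(-147851 - 30523) = 6499/182 + 450537/(-178374) = 6499/182 + 450537*(-1/178374) = 6499/182 - 150179/59458 = 12824463/386477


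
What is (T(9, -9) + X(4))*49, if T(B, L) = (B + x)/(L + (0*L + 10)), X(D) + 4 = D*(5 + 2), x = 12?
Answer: 2205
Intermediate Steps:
X(D) = -4 + 7*D (X(D) = -4 + D*(5 + 2) = -4 + D*7 = -4 + 7*D)
T(B, L) = (12 + B)/(10 + L) (T(B, L) = (B + 12)/(L + (0*L + 10)) = (12 + B)/(L + (0 + 10)) = (12 + B)/(L + 10) = (12 + B)/(10 + L))
(T(9, -9) + X(4))*49 = ((12 + 9)/(10 - 9) + (-4 + 7*4))*49 = (21/1 + (-4 + 28))*49 = (1*21 + 24)*49 = (21 + 24)*49 = 45*49 = 2205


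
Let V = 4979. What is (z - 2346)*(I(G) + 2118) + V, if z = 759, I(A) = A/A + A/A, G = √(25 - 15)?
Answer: -3359461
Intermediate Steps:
G = √10 ≈ 3.1623
I(A) = 2 (I(A) = 1 + 1 = 2)
(z - 2346)*(I(G) + 2118) + V = (759 - 2346)*(2 + 2118) + 4979 = -1587*2120 + 4979 = -3364440 + 4979 = -3359461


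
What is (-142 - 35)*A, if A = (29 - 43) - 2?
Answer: 2832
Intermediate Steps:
A = -16 (A = -14 - 2 = -16)
(-142 - 35)*A = (-142 - 35)*(-16) = -177*(-16) = 2832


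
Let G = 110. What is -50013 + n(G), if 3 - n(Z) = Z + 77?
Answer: -50197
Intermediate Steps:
n(Z) = -74 - Z (n(Z) = 3 - (Z + 77) = 3 - (77 + Z) = 3 + (-77 - Z) = -74 - Z)
-50013 + n(G) = -50013 + (-74 - 1*110) = -50013 + (-74 - 110) = -50013 - 184 = -50197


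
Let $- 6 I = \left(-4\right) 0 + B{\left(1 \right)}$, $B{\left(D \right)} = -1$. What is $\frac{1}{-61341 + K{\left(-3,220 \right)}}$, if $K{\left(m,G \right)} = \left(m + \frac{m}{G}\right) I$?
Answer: $- \frac{440}{26990261} \approx -1.6302 \cdot 10^{-5}$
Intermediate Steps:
$I = \frac{1}{6}$ ($I = - \frac{\left(-4\right) 0 - 1}{6} = - \frac{0 - 1}{6} = \left(- \frac{1}{6}\right) \left(-1\right) = \frac{1}{6} \approx 0.16667$)
$K{\left(m,G \right)} = \frac{m}{6} + \frac{m}{6 G}$ ($K{\left(m,G \right)} = \left(m + \frac{m}{G}\right) \frac{1}{6} = \frac{m}{6} + \frac{m}{6 G}$)
$\frac{1}{-61341 + K{\left(-3,220 \right)}} = \frac{1}{-61341 + \frac{1}{6} \left(-3\right) \frac{1}{220} \left(1 + 220\right)} = \frac{1}{-61341 + \frac{1}{6} \left(-3\right) \frac{1}{220} \cdot 221} = \frac{1}{-61341 - \frac{221}{440}} = \frac{1}{- \frac{26990261}{440}} = - \frac{440}{26990261}$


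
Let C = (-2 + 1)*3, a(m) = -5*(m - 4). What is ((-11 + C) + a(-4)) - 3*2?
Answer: 20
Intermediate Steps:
a(m) = 20 - 5*m (a(m) = -5*(-4 + m) = 20 - 5*m)
C = -3 (C = -1*3 = -3)
((-11 + C) + a(-4)) - 3*2 = ((-11 - 3) + (20 - 5*(-4))) - 3*2 = (-14 + (20 + 20)) - 6 = (-14 + 40) - 6 = 26 - 6 = 20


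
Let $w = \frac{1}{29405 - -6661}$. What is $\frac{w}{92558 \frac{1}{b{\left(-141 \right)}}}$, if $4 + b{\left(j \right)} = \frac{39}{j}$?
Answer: $- \frac{67}{52298416972} \approx -1.2811 \cdot 10^{-9}$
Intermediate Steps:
$b{\left(j \right)} = -4 + \frac{39}{j}$
$w = \frac{1}{36066}$ ($w = \frac{1}{29405 + 6661} = \frac{1}{36066} \approx 2.7727 \cdot 10^{-5}$)
$\frac{w}{92558 \frac{1}{b{\left(-141 \right)}}} = \frac{1}{36066 \frac{92558}{-4 + \frac{39}{-141}}} = \frac{1}{36066 \frac{92558}{-4 + 39 \left(- \frac{1}{141}\right)}} = \frac{1}{36066 \frac{92558}{-4 - \frac{13}{47}}} = \frac{1}{36066 \frac{92558}{- \frac{201}{47}}} = \frac{1}{36066 \cdot 92558 \left(- \frac{47}{201}\right)} = \frac{1}{36066 \left(- \frac{4350226}{201}\right)} = \frac{1}{36066} \left(- \frac{201}{4350226}\right) = - \frac{67}{52298416972}$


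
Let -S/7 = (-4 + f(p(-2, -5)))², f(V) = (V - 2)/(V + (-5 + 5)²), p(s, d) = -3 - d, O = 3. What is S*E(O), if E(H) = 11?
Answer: -1232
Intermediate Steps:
f(V) = (-2 + V)/V (f(V) = (-2 + V)/(V + 0²) = (-2 + V)/(V + 0) = (-2 + V)/V)
S = -112 (S = -7*(-4 + (-2 + (-3 - 1*(-5)))/(-3 - 1*(-5)))² = -7*(-4 + (-2 + (-3 + 5))/(-3 + 5))² = -7*(-4 + (-2 + 2)/2)² = -7*(-4 + (½)*0)² = -7*(-4 + 0)² = -7*(-4)² = -7*16 = -112)
S*E(O) = -112*11 = -1232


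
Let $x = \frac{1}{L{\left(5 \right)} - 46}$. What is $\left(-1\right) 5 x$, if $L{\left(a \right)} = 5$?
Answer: $\frac{5}{41} \approx 0.12195$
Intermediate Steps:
$x = - \frac{1}{41}$ ($x = \frac{1}{5 - 46} = \frac{1}{-41} = - \frac{1}{41} \approx -0.02439$)
$\left(-1\right) 5 x = \left(-1\right) 5 \left(- \frac{1}{41}\right) = \left(-5\right) \left(- \frac{1}{41}\right) = \frac{5}{41}$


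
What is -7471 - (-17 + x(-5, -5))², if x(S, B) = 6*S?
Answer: -9680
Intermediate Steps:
-7471 - (-17 + x(-5, -5))² = -7471 - (-17 + 6*(-5))² = -7471 - (-17 - 30)² = -7471 - 1*(-47)² = -7471 - 1*2209 = -7471 - 2209 = -9680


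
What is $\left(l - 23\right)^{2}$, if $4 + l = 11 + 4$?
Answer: $144$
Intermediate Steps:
$l = 11$ ($l = -4 + \left(11 + 4\right) = -4 + 15 = 11$)
$\left(l - 23\right)^{2} = \left(11 - 23\right)^{2} = \left(-12\right)^{2} = 144$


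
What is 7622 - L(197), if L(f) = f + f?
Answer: 7228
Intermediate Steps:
L(f) = 2*f
7622 - L(197) = 7622 - 2*197 = 7622 - 1*394 = 7622 - 394 = 7228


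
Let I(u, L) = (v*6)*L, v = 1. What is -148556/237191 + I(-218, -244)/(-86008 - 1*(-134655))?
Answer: -7574051356/11538630577 ≈ -0.65641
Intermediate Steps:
I(u, L) = 6*L (I(u, L) = (1*6)*L = 6*L)
-148556/237191 + I(-218, -244)/(-86008 - 1*(-134655)) = -148556/237191 + (6*(-244))/(-86008 - 1*(-134655)) = -148556*1/237191 - 1464/(-86008 + 134655) = -148556/237191 - 1464/48647 = -7574051356/11538630577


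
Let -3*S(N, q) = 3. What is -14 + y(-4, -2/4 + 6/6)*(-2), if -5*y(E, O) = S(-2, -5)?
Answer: -72/5 ≈ -14.400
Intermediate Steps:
S(N, q) = -1 (S(N, q) = -⅓*3 = -1)
y(E, O) = ⅕ (y(E, O) = -⅕*(-1) = ⅕)
-14 + y(-4, -2/4 + 6/6)*(-2) = -14 + (⅕)*(-2) = -14 - ⅖ = -72/5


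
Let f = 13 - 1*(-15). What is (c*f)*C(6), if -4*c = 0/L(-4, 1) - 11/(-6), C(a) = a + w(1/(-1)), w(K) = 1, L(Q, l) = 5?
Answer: -539/6 ≈ -89.833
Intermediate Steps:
f = 28 (f = 13 + 15 = 28)
C(a) = 1 + a (C(a) = a + 1 = 1 + a)
c = -11/24 (c = -(0/5 - 11/(-6))/4 = -(0*(1/5) - 11*(-1/6))/4 = -(0 + 11/6)/4 = -1/4*11/6 = -11/24 ≈ -0.45833)
(c*f)*C(6) = (-11/24*28)*(1 + 6) = -77/6*7 = -539/6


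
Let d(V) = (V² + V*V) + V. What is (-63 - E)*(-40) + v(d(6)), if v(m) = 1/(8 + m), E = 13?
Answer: 261441/86 ≈ 3040.0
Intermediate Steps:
d(V) = V + 2*V² (d(V) = (V² + V²) + V = 2*V² + V = V + 2*V²)
(-63 - E)*(-40) + v(d(6)) = (-63 - 1*13)*(-40) + 1/(8 + 6*(1 + 2*6)) = (-63 - 13)*(-40) + 1/(8 + 6*(1 + 12)) = -76*(-40) + 1/(8 + 6*13) = 3040 + 1/(8 + 78) = 3040 + 1/86 = 261441/86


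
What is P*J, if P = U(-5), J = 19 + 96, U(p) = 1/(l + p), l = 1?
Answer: -115/4 ≈ -28.750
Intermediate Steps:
U(p) = 1/(1 + p)
J = 115
P = -¼ (P = 1/(1 - 5) = 1/(-4) = -¼ ≈ -0.25000)
P*J = -¼*115 = -115/4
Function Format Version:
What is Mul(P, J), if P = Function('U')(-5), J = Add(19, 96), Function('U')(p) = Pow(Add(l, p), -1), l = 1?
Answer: Rational(-115, 4) ≈ -28.750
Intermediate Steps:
Function('U')(p) = Pow(Add(1, p), -1)
J = 115
P = Rational(-1, 4) (P = Pow(Add(1, -5), -1) = Pow(-4, -1) = Rational(-1, 4) ≈ -0.25000)
Mul(P, J) = Mul(Rational(-1, 4), 115) = Rational(-115, 4)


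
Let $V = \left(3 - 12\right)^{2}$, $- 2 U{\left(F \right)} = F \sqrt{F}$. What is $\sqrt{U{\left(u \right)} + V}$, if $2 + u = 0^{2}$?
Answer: $\sqrt{81 + i \sqrt{2}} \approx 9.0003 + 0.07856 i$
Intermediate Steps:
$u = -2$ ($u = -2 + 0^{2} = -2 + 0 = -2$)
$U{\left(F \right)} = - \frac{F^{\frac{3}{2}}}{2}$ ($U{\left(F \right)} = - \frac{F \sqrt{F}}{2} = - \frac{F^{\frac{3}{2}}}{2}$)
$V = 81$ ($V = \left(-9\right)^{2} = 81$)
$\sqrt{U{\left(u \right)} + V} = \sqrt{- \frac{\left(-2\right)^{\frac{3}{2}}}{2} + 81} = \sqrt{- \frac{\left(-2\right) i \sqrt{2}}{2} + 81} = \sqrt{i \sqrt{2} + 81} = \sqrt{81 + i \sqrt{2}}$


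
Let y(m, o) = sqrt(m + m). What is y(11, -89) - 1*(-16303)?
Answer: 16303 + sqrt(22) ≈ 16308.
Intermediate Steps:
y(m, o) = sqrt(2)*sqrt(m) (y(m, o) = sqrt(2*m) = sqrt(2)*sqrt(m))
y(11, -89) - 1*(-16303) = sqrt(2)*sqrt(11) - 1*(-16303) = sqrt(22) + 16303 = 16303 + sqrt(22)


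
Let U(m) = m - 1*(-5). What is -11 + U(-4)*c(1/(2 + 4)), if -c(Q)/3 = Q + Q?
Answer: -12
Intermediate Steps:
c(Q) = -6*Q (c(Q) = -3*(Q + Q) = -6*Q)
U(m) = 5 + m (U(m) = m + 5 = 5 + m)
-11 + U(-4)*c(1/(2 + 4)) = -11 + (5 - 4)*(-6/(2 + 4)) = -11 + 1*(-6/6) = -11 + 1*(-6*⅙) = -11 + 1*(-1) = -11 - 1 = -12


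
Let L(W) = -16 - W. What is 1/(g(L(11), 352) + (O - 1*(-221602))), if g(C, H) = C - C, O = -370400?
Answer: -1/148798 ≈ -6.7205e-6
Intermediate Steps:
g(C, H) = 0
1/(g(L(11), 352) + (O - 1*(-221602))) = 1/(0 + (-370400 - 1*(-221602))) = 1/(0 + (-370400 + 221602)) = 1/(0 - 148798) = 1/(-148798) = -1/148798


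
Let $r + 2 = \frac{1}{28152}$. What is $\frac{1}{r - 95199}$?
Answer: $- \frac{28152}{2680098551} \approx -1.0504 \cdot 10^{-5}$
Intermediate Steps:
$r = - \frac{56303}{28152}$ ($r = -2 + \frac{1}{28152} = - \frac{56303}{28152} \approx -2.0$)
$\frac{1}{r - 95199} = \frac{1}{- \frac{56303}{28152} - 95199} = \frac{1}{- \frac{2680098551}{28152}} = - \frac{28152}{2680098551}$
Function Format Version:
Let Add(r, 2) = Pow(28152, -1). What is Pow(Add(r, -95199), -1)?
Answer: Rational(-28152, 2680098551) ≈ -1.0504e-5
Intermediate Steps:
r = Rational(-56303, 28152) (r = Add(-2, Pow(28152, -1)) = Add(-2, Rational(1, 28152)) = Rational(-56303, 28152) ≈ -2.0000)
Pow(Add(r, -95199), -1) = Pow(Add(Rational(-56303, 28152), -95199), -1) = Pow(Rational(-2680098551, 28152), -1) = Rational(-28152, 2680098551)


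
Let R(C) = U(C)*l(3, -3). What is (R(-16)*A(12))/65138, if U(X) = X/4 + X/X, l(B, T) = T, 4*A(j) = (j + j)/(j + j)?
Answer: 9/260552 ≈ 3.4542e-5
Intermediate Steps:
A(j) = 1/4 (A(j) = ((j + j)/(j + j))/4 = ((2*j)/((2*j)))/4 = ((2*j)*(1/(2*j)))/4 = (1/4)*1 = 1/4)
U(X) = 1 + X/4 (U(X) = X*(1/4) + 1 = X/4 + 1 = 1 + X/4)
R(C) = -3 - 3*C/4 (R(C) = (1 + C/4)*(-3) = -3 - 3*C/4)
(R(-16)*A(12))/65138 = ((-3 - 3/4*(-16))*(1/4))/65138 = ((-3 + 12)*(1/4))*(1/65138) = (9*(1/4))*(1/65138) = (9/4)*(1/65138) = 9/260552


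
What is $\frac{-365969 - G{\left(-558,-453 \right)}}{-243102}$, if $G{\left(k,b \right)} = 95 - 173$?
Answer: $\frac{365891}{243102} \approx 1.5051$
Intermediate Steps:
$G{\left(k,b \right)} = -78$ ($G{\left(k,b \right)} = 95 - 173 = -78$)
$\frac{-365969 - G{\left(-558,-453 \right)}}{-243102} = \frac{-365969 - -78}{-243102} = \left(-365969 + 78\right) \left(- \frac{1}{243102}\right) = \left(-365891\right) \left(- \frac{1}{243102}\right) = \frac{365891}{243102}$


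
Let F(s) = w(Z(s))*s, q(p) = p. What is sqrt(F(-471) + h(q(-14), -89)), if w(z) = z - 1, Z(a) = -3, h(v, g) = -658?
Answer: sqrt(1226) ≈ 35.014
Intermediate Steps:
w(z) = -1 + z
F(s) = -4*s (F(s) = (-1 - 3)*s = -4*s)
sqrt(F(-471) + h(q(-14), -89)) = sqrt(-4*(-471) - 658) = sqrt(1884 - 658) = sqrt(1226)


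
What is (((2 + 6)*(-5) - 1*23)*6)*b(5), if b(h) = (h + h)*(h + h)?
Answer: -37800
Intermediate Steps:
b(h) = 4*h² (b(h) = (2*h)*(2*h) = 4*h²)
(((2 + 6)*(-5) - 1*23)*6)*b(5) = (((2 + 6)*(-5) - 1*23)*6)*(4*5²) = ((8*(-5) - 23)*6)*(4*25) = ((-40 - 23)*6)*100 = -63*6*100 = -378*100 = -37800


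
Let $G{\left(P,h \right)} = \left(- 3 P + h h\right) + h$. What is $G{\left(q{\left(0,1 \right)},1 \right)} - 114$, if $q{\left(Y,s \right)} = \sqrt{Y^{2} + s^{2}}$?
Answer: $-115$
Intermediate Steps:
$G{\left(P,h \right)} = h + h^{2} - 3 P$ ($G{\left(P,h \right)} = \left(- 3 P + h^{2}\right) + h = \left(h^{2} - 3 P\right) + h = h + h^{2} - 3 P$)
$G{\left(q{\left(0,1 \right)},1 \right)} - 114 = \left(1 + 1^{2} - 3 \sqrt{0^{2} + 1^{2}}\right) - 114 = \left(1 + 1 - 3 \sqrt{0 + 1}\right) - 114 = \left(1 + 1 - 3 \sqrt{1}\right) - 114 = \left(1 + 1 - 3\right) - 114 = -1 - 114 = -115$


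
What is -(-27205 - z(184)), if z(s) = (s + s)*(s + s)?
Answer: 162629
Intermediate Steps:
z(s) = 4*s**2 (z(s) = (2*s)*(2*s) = 4*s**2)
-(-27205 - z(184)) = -(-27205 - 4*184**2) = -(-27205 - 4*33856) = -(-27205 - 1*135424) = -(-27205 - 135424) = -1*(-162629) = 162629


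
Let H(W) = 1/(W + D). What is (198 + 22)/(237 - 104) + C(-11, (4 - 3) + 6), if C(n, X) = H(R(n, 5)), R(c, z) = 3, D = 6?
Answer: 2113/1197 ≈ 1.7652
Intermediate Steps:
H(W) = 1/(6 + W) (H(W) = 1/(W + 6) = 1/(6 + W))
C(n, X) = 1/9 (C(n, X) = 1/(6 + 3) = 1/9)
(198 + 22)/(237 - 104) + C(-11, (4 - 3) + 6) = (198 + 22)/(237 - 104) + 1/9 = 220/133 + 1/9 = 2113/1197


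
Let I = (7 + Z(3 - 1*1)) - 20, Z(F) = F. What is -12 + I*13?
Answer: -155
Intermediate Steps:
I = -11 (I = (7 + (3 - 1*1)) - 20 = (7 + (3 - 1)) - 20 = (7 + 2) - 20 = 9 - 20 = -11)
-12 + I*13 = -12 - 11*13 = -12 - 143 = -155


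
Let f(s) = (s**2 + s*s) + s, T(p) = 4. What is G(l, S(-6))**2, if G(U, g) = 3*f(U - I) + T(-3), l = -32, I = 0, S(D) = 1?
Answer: 36626704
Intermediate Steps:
f(s) = s + 2*s**2 (f(s) = (s**2 + s**2) + s = 2*s**2 + s = s + 2*s**2)
G(U, g) = 4 + 3*U*(1 + 2*U) (G(U, g) = 3*((U - 1*0)*(1 + 2*(U - 1*0))) + 4 = 3*((U + 0)*(1 + 2*(U + 0))) + 4 = 3*(U*(1 + 2*U)) + 4 = 3*U*(1 + 2*U) + 4 = 4 + 3*U*(1 + 2*U))
G(l, S(-6))**2 = (4 + 3*(-32)*(1 + 2*(-32)))**2 = (4 + 3*(-32)*(1 - 64))**2 = (4 + 3*(-32)*(-63))**2 = (4 + 6048)**2 = 6052**2 = 36626704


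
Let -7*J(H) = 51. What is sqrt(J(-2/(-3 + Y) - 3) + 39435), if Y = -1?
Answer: 3*sqrt(214662)/7 ≈ 198.56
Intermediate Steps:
J(H) = -51/7 (J(H) = -1/7*51 = -51/7)
sqrt(J(-2/(-3 + Y) - 3) + 39435) = sqrt(-51/7 + 39435) = sqrt(275994/7) = 3*sqrt(214662)/7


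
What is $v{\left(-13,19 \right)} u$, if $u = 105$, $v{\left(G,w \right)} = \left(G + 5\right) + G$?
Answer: $-2205$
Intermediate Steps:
$v{\left(G,w \right)} = 5 + 2 G$ ($v{\left(G,w \right)} = \left(5 + G\right) + G = 5 + 2 G$)
$v{\left(-13,19 \right)} u = \left(5 + 2 \left(-13\right)\right) 105 = \left(5 - 26\right) 105 = \left(-21\right) 105 = -2205$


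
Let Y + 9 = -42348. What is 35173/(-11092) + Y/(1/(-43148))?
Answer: 20271959185739/11092 ≈ 1.8276e+9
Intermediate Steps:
Y = -42357 (Y = -9 - 42348 = -42357)
35173/(-11092) + Y/(1/(-43148)) = 35173/(-11092) - 42357/(1/(-43148)) = 35173*(-1/11092) - 42357/(-1/43148) = -35173/11092 - 42357*(-43148) = -35173/11092 + 1827619836 = 20271959185739/11092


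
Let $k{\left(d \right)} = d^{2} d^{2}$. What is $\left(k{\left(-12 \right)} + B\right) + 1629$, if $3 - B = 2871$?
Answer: $19497$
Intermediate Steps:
$B = -2868$ ($B = 3 - 2871 = -2868$)
$k{\left(d \right)} = d^{4}$
$\left(k{\left(-12 \right)} + B\right) + 1629 = \left(\left(-12\right)^{4} - 2868\right) + 1629 = \left(20736 - 2868\right) + 1629 = 17868 + 1629 = 19497$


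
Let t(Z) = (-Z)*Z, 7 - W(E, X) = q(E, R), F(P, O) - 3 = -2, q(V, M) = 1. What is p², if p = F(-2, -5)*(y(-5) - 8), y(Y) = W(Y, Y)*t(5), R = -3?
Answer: 24964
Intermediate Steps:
F(P, O) = 1 (F(P, O) = 3 - 2 = 1)
W(E, X) = 6 (W(E, X) = 7 - 1*1 = 7 - 1 = 6)
t(Z) = -Z²
y(Y) = -150 (y(Y) = 6*(-1*5²) = 6*(-1*25) = 6*(-25) = -150)
p = -158 (p = 1*(-150 - 8) = 1*(-158) = -158)
p² = (-158)² = 24964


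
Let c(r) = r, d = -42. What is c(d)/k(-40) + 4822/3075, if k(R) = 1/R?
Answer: 5170822/3075 ≈ 1681.6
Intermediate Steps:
c(d)/k(-40) + 4822/3075 = -42/(1/(-40)) + 4822/3075 = -42/(-1/40) + 4822*(1/3075) = -42*(-40) + 4822/3075 = 1680 + 4822/3075 = 5170822/3075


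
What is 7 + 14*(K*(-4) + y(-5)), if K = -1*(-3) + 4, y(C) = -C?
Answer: -315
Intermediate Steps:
K = 7 (K = 3 + 4 = 7)
7 + 14*(K*(-4) + y(-5)) = 7 + 14*(7*(-4) - 1*(-5)) = 7 + 14*(-28 + 5) = 7 + 14*(-23) = 7 - 322 = -315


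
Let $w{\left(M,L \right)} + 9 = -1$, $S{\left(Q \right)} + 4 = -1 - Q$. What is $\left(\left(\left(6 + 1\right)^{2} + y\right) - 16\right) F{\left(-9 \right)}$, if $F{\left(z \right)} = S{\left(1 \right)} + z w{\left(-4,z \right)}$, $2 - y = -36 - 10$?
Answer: $6804$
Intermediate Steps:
$S{\left(Q \right)} = -5 - Q$ ($S{\left(Q \right)} = -4 - \left(1 + Q\right) = -5 - Q$)
$w{\left(M,L \right)} = -10$ ($w{\left(M,L \right)} = -9 - 1 = -10$)
$y = 48$ ($y = 2 - \left(-36 - 10\right) = 2 - -46 = 2 + 46 = 48$)
$F{\left(z \right)} = -6 - 10 z$ ($F{\left(z \right)} = \left(-5 - 1\right) + z \left(-10\right) = \left(-5 - 1\right) - 10 z = -6 - 10 z$)
$\left(\left(\left(6 + 1\right)^{2} + y\right) - 16\right) F{\left(-9 \right)} = \left(\left(\left(6 + 1\right)^{2} + 48\right) - 16\right) \left(-6 - -90\right) = \left(\left(7^{2} + 48\right) - 16\right) \left(-6 + 90\right) = \left(\left(49 + 48\right) - 16\right) 84 = \left(97 - 16\right) 84 = 81 \cdot 84 = 6804$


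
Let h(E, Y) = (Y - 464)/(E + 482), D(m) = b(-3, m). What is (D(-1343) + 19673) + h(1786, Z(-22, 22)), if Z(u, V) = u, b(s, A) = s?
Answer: 275377/14 ≈ 19670.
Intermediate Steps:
D(m) = -3
h(E, Y) = (-464 + Y)/(482 + E)
(D(-1343) + 19673) + h(1786, Z(-22, 22)) = (-3 + 19673) + (-464 - 22)/(482 + 1786) = 19670 - 486/2268 = 19670 + (1/2268)*(-486) = 19670 - 3/14 = 275377/14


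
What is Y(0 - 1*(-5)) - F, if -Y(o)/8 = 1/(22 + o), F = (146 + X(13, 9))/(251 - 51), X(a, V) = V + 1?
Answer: -1453/1350 ≈ -1.0763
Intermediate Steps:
X(a, V) = 1 + V
F = 39/50 (F = (146 + (1 + 9))/(251 - 51) = (146 + 10)/200 = 156*(1/200) = 39/50 ≈ 0.78000)
Y(o) = -8/(22 + o)
Y(0 - 1*(-5)) - F = -8/(22 + (0 - 1*(-5))) - 1*39/50 = -8/(22 + (0 + 5)) - 39/50 = -8/(22 + 5) - 39/50 = -8/27 - 39/50 = -1453/1350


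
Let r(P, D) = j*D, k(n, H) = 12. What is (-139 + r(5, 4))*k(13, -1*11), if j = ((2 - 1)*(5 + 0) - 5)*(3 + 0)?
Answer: -1668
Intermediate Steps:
j = 0 (j = (1*5 - 5)*3 = (5 - 5)*3 = 0*3 = 0)
r(P, D) = 0 (r(P, D) = 0*D = 0)
(-139 + r(5, 4))*k(13, -1*11) = (-139 + 0)*12 = -139*12 = -1668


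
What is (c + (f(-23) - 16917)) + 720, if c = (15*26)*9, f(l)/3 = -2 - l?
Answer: -12624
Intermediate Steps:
f(l) = -6 - 3*l (f(l) = 3*(-2 - l) = -6 - 3*l)
c = 3510 (c = 390*9 = 3510)
(c + (f(-23) - 16917)) + 720 = (3510 + ((-6 - 3*(-23)) - 16917)) + 720 = (3510 + ((-6 + 69) - 16917)) + 720 = (3510 + (63 - 16917)) + 720 = (3510 - 16854) + 720 = -13344 + 720 = -12624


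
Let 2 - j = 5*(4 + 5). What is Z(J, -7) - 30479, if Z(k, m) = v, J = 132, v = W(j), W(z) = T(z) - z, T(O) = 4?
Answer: -30432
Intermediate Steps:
j = -43 (j = 2 - 5*(4 + 5) = 2 - 5*9 = 2 - 1*45 = 2 - 45 = -43)
W(z) = 4 - z
v = 47 (v = 4 - 1*(-43) = 4 + 43 = 47)
Z(k, m) = 47
Z(J, -7) - 30479 = 47 - 30479 = -30432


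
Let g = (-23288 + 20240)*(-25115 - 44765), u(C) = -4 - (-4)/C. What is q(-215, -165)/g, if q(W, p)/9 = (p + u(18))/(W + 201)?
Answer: 217/425988480 ≈ 5.0940e-7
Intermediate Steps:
u(C) = -4 + 4/C
q(W, p) = 9*(-34/9 + p)/(201 + W) (q(W, p) = 9*((p + (-4 + 4/18))/(W + 201)) = 9*((p + (-4 + 4*(1/18)))/(201 + W)) = 9*((p + (-4 + 2/9))/(201 + W)) = 9*((p - 34/9)/(201 + W)) = 9*((-34/9 + p)/(201 + W)) = 9*(-34/9 + p)/(201 + W))
g = 212994240 (g = -3048*(-69880) = 212994240)
q(-215, -165)/g = ((-34 + 9*(-165))/(201 - 215))/212994240 = ((-34 - 1485)/(-14))*(1/212994240) = -1/14*(-1519)*(1/212994240) = (217/2)*(1/212994240) = 217/425988480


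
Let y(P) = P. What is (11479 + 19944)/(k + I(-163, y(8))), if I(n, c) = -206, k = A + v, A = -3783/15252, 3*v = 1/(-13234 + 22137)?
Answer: -4266883795188/28006117501 ≈ -152.36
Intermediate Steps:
v = 1/26709 (v = 1/(3*(-13234 + 22137)) = (⅓)/8903 = (⅓)*(1/8903) = 1/26709 ≈ 3.7441e-5)
A = -1261/5084 (A = -3783*1/15252 = -1261/5084 ≈ -0.24803)
k = -33674965/135788556 (k = -1261/5084 + 1/26709 = -33674965/135788556 ≈ -0.24800)
(11479 + 19944)/(k + I(-163, y(8))) = (11479 + 19944)/(-33674965/135788556 - 206) = 31423/(-28006117501/135788556) = 31423*(-135788556/28006117501) = -4266883795188/28006117501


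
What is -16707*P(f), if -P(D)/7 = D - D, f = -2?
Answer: 0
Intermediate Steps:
P(D) = 0 (P(D) = -7*(D - D) = -7*0 = 0)
-16707*P(f) = -16707*0 = 0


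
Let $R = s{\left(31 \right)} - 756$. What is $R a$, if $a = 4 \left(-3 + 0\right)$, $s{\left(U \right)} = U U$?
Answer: $-2460$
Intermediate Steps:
$s{\left(U \right)} = U^{2}$
$a = -12$ ($a = 4 \left(-3\right) = -12$)
$R = 205$ ($R = 31^{2} - 756 = 961 - 756 = 205$)
$R a = 205 \left(-12\right) = -2460$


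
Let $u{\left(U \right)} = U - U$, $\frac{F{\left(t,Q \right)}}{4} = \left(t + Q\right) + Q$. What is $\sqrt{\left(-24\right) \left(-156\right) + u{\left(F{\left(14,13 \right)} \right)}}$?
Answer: $12 \sqrt{26} \approx 61.188$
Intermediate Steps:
$F{\left(t,Q \right)} = 4 t + 8 Q$ ($F{\left(t,Q \right)} = 4 \left(\left(t + Q\right) + Q\right) = 4 \left(\left(Q + t\right) + Q\right) = 4 \left(t + 2 Q\right) = 4 t + 8 Q$)
$u{\left(U \right)} = 0$
$\sqrt{\left(-24\right) \left(-156\right) + u{\left(F{\left(14,13 \right)} \right)}} = \sqrt{\left(-24\right) \left(-156\right) + 0} = \sqrt{3744 + 0} = \sqrt{3744} = 12 \sqrt{26}$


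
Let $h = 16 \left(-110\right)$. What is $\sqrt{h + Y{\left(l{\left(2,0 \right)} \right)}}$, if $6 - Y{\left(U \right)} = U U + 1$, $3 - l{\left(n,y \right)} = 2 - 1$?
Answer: $i \sqrt{1759} \approx 41.94 i$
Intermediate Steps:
$l{\left(n,y \right)} = 2$ ($l{\left(n,y \right)} = 3 - \left(2 - 1\right) = 3 - 1 = 2$)
$Y{\left(U \right)} = 5 - U^{2}$ ($Y{\left(U \right)} = 6 - \left(U U + 1\right) = 6 - \left(U^{2} + 1\right) = 6 - \left(1 + U^{2}\right) = 5 - U^{2}$)
$h = -1760$
$\sqrt{h + Y{\left(l{\left(2,0 \right)} \right)}} = \sqrt{-1760 + \left(5 - 2^{2}\right)} = \sqrt{-1760 + \left(5 - 4\right)} = \sqrt{-1760 + 1} = \sqrt{-1759} = i \sqrt{1759}$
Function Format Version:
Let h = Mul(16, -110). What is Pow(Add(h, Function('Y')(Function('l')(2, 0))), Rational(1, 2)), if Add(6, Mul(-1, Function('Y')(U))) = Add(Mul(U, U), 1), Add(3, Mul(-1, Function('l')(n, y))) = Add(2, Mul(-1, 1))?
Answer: Mul(I, Pow(1759, Rational(1, 2))) ≈ Mul(41.940, I)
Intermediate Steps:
Function('l')(n, y) = 2 (Function('l')(n, y) = Add(3, Mul(-1, Add(2, Mul(-1, 1)))) = Add(3, Mul(-1, Add(2, -1))) = Add(3, Mul(-1, 1)) = Add(3, -1) = 2)
Function('Y')(U) = Add(5, Mul(-1, Pow(U, 2))) (Function('Y')(U) = Add(6, Mul(-1, Add(Mul(U, U), 1))) = Add(6, Mul(-1, Add(Pow(U, 2), 1))) = Add(6, Mul(-1, Add(1, Pow(U, 2)))) = Add(6, Add(-1, Mul(-1, Pow(U, 2)))) = Add(5, Mul(-1, Pow(U, 2))))
h = -1760
Pow(Add(h, Function('Y')(Function('l')(2, 0))), Rational(1, 2)) = Pow(Add(-1760, Add(5, Mul(-1, Pow(2, 2)))), Rational(1, 2)) = Pow(Add(-1760, Add(5, Mul(-1, 4))), Rational(1, 2)) = Pow(Add(-1760, Add(5, -4)), Rational(1, 2)) = Pow(Add(-1760, 1), Rational(1, 2)) = Pow(-1759, Rational(1, 2)) = Mul(I, Pow(1759, Rational(1, 2)))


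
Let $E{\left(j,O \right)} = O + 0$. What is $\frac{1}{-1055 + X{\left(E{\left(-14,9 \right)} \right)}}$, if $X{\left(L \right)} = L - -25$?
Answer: $- \frac{1}{1021} \approx -0.00097943$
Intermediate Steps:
$E{\left(j,O \right)} = O$
$X{\left(L \right)} = 25 + L$ ($X{\left(L \right)} = L + 25 = 25 + L$)
$\frac{1}{-1055 + X{\left(E{\left(-14,9 \right)} \right)}} = \frac{1}{-1055 + \left(25 + 9\right)} = \frac{1}{-1055 + 34} = \frac{1}{-1021} = - \frac{1}{1021}$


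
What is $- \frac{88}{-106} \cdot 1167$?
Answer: $\frac{51348}{53} \approx 968.83$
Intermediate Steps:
$- \frac{88}{-106} \cdot 1167 = \left(-88\right) \left(- \frac{1}{106}\right) 1167 = \frac{44}{53} \cdot 1167 = \frac{51348}{53}$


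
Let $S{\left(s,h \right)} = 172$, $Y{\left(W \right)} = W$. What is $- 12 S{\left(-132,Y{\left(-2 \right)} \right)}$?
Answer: $-2064$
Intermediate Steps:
$- 12 S{\left(-132,Y{\left(-2 \right)} \right)} = \left(-12\right) 172 = -2064$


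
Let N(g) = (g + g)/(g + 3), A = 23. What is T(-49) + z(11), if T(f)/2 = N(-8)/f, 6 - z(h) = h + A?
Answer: -6892/245 ≈ -28.131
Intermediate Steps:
z(h) = -17 - h (z(h) = 6 - (h + 23) = 6 - (23 + h) = 6 + (-23 - h) = -17 - h)
N(g) = 2*g/(3 + g) (N(g) = (2*g)/(3 + g) = 2*g/(3 + g))
T(f) = 32/(5*f) (T(f) = 2*((2*(-8)/(3 - 8))/f) = 2*((2*(-8)/(-5))/f) = 2*((2*(-8)*(-⅕))/f) = 2*(16/(5*f)) = 32/(5*f))
T(-49) + z(11) = (32/5)/(-49) + (-17 - 1*11) = (32/5)*(-1/49) + (-17 - 11) = -32/245 - 28 = -6892/245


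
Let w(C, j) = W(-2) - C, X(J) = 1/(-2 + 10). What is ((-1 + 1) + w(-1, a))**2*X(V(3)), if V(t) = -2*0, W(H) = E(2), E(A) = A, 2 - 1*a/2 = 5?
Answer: 9/8 ≈ 1.1250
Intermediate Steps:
a = -6 (a = 4 - 2*5 = 4 - 10 = -6)
W(H) = 2
V(t) = 0
X(J) = 1/8
w(C, j) = 2 - C
((-1 + 1) + w(-1, a))**2*X(V(3)) = ((-1 + 1) + (2 - 1*(-1)))**2*(1/8) = (0 + (2 + 1))**2*(1/8) = (0 + 3)**2*(1/8) = 3**2*(1/8) = 9*(1/8) = 9/8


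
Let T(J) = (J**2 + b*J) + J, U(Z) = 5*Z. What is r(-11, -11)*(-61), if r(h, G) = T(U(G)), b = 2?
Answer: -174460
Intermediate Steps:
T(J) = J**2 + 3*J (T(J) = (J**2 + 2*J) + J = J**2 + 3*J)
r(h, G) = 5*G*(3 + 5*G) (r(h, G) = (5*G)*(3 + 5*G) = 5*G*(3 + 5*G))
r(-11, -11)*(-61) = (5*(-11)*(3 + 5*(-11)))*(-61) = (5*(-11)*(3 - 55))*(-61) = (5*(-11)*(-52))*(-61) = 2860*(-61) = -174460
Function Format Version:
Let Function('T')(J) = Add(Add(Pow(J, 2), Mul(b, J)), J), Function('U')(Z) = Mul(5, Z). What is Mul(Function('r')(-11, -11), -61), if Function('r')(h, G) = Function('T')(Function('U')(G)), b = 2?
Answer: -174460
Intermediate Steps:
Function('T')(J) = Add(Pow(J, 2), Mul(3, J)) (Function('T')(J) = Add(Add(Pow(J, 2), Mul(2, J)), J) = Add(Pow(J, 2), Mul(3, J)))
Function('r')(h, G) = Mul(5, G, Add(3, Mul(5, G))) (Function('r')(h, G) = Mul(Mul(5, G), Add(3, Mul(5, G))) = Mul(5, G, Add(3, Mul(5, G))))
Mul(Function('r')(-11, -11), -61) = Mul(Mul(5, -11, Add(3, Mul(5, -11))), -61) = Mul(Mul(5, -11, Add(3, -55)), -61) = Mul(Mul(5, -11, -52), -61) = Mul(2860, -61) = -174460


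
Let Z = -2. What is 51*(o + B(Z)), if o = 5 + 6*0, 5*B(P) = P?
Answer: 1173/5 ≈ 234.60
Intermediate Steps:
B(P) = P/5
o = 5 (o = 5 + 0 = 5)
51*(o + B(Z)) = 51*(5 + (1/5)*(-2)) = 51*(5 - 2/5) = 51*(23/5) = 1173/5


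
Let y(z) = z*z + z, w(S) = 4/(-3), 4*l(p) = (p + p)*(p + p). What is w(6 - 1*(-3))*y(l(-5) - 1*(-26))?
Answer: -3536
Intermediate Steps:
l(p) = p² (l(p) = ((p + p)*(p + p))/4 = ((2*p)*(2*p))/4 = (4*p²)/4 = p²)
w(S) = -4/3 (w(S) = 4*(-⅓) = -4/3)
y(z) = z + z² (y(z) = z² + z = z + z²)
w(6 - 1*(-3))*y(l(-5) - 1*(-26)) = -4*((-5)² - 1*(-26))*(1 + ((-5)² - 1*(-26)))/3 = -4*(25 + 26)*(1 + (25 + 26))/3 = -68*(1 + 51) = -68*52 = -4/3*2652 = -3536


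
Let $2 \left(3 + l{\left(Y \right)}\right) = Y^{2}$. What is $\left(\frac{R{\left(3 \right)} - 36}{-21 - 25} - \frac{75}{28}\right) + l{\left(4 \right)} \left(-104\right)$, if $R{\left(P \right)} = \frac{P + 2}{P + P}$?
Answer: $- \frac{504169}{966} \approx -521.91$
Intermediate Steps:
$l{\left(Y \right)} = -3 + \frac{Y^{2}}{2}$
$R{\left(P \right)} = \frac{2 + P}{2 P}$
$\left(\frac{R{\left(3 \right)} - 36}{-21 - 25} - \frac{75}{28}\right) + l{\left(4 \right)} \left(-104\right) = \left(\frac{\frac{2 + 3}{2 \cdot 3} - 36}{-21 - 25} - \frac{75}{28}\right) + \left(-3 + \frac{4^{2}}{2}\right) \left(-104\right) = \left(\frac{\frac{1}{2} \cdot \frac{1}{3} \cdot 5 - 36}{-46} - \frac{75}{28}\right) + \left(-3 + \frac{1}{2} \cdot 16\right) \left(-104\right) = \left(\left(\frac{5}{6} - 36\right) \left(- \frac{1}{46}\right) - \frac{75}{28}\right) + \left(-3 + 8\right) \left(-104\right) = \left(\left(- \frac{211}{6}\right) \left(- \frac{1}{46}\right) - \frac{75}{28}\right) + 5 \left(-104\right) = \left(\frac{211}{276} - \frac{75}{28}\right) - 520 = - \frac{1849}{966} - 520 = - \frac{504169}{966}$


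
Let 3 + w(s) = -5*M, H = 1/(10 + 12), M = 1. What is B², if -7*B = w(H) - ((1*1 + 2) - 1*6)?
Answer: 25/49 ≈ 0.51020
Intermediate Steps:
H = 1/22 ≈ 0.045455
w(s) = -8 (w(s) = -3 - 5*1 = -3 - 5 = -8)
B = 5/7 (B = -(-8 - ((1*1 + 2) - 1*6))/7 = -(-8 - ((1 + 2) - 6))/7 = -(-8 - (3 - 6))/7 = -(-8 - 1*(-3))/7 = -(-8 + 3)/7 = -⅐*(-5) = 5/7 ≈ 0.71429)
B² = (5/7)² = 25/49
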